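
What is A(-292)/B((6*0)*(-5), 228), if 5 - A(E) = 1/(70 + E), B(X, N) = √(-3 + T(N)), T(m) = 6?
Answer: 1111*√3/666 ≈ 2.8894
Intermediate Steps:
B(X, N) = √3 (B(X, N) = √(-3 + 6) = √3)
A(E) = 5 - 1/(70 + E)
A(-292)/B((6*0)*(-5), 228) = ((349 + 5*(-292))/(70 - 292))/(√3) = ((349 - 1460)/(-222))*(√3/3) = (-1/222*(-1111))*(√3/3) = 1111*(√3/3)/222 = 1111*√3/666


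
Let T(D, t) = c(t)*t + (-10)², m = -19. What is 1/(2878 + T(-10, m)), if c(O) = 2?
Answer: 1/2940 ≈ 0.00034014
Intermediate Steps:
T(D, t) = 100 + 2*t (T(D, t) = 2*t + (-10)² = 2*t + 100 = 100 + 2*t)
1/(2878 + T(-10, m)) = 1/(2878 + (100 + 2*(-19))) = 1/(2878 + (100 - 38)) = 1/(2878 + 62) = 1/2940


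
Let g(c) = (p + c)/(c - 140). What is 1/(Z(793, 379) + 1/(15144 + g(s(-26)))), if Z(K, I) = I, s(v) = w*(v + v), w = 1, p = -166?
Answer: 1453933/551040703 ≈ 0.0026385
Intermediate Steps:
s(v) = 2*v (s(v) = 1*(v + v) = 1*(2*v) = 2*v)
g(c) = (-166 + c)/(-140 + c) (g(c) = (-166 + c)/(c - 140) = (-166 + c)/(-140 + c))
1/(Z(793, 379) + 1/(15144 + g(s(-26)))) = 1/(379 + 1/(15144 + (-166 + 2*(-26))/(-140 + 2*(-26)))) = 1/(379 + 1/(15144 + (-166 - 52)/(-140 - 52))) = 1/(379 + 1/(15144 - 218/(-192))) = 1/(379 + 1/(15144 - 1/192*(-218))) = 1/(379 + 1/(15144 + 109/96)) = 1/(379 + 1/(1453933/96)) = 1/(379 + 96/1453933) = 1/(551040703/1453933) = 1453933/551040703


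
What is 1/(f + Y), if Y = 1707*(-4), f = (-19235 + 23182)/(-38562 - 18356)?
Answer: -56918/388640051 ≈ -0.00014645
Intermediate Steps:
f = -3947/56918 (f = 3947/(-56918) = 3947*(-1/56918) = -3947/56918 ≈ -0.069345)
Y = -6828
1/(f + Y) = 1/(-3947/56918 - 6828) = 1/(-388640051/56918) = -56918/388640051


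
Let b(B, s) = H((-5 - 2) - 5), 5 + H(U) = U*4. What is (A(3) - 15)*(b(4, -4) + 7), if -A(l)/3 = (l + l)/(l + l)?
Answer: 828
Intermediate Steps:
H(U) = -5 + 4*U (H(U) = -5 + U*4 = -5 + 4*U)
b(B, s) = -53 (b(B, s) = -5 + 4*((-5 - 2) - 5) = -5 + 4*(-7 - 5) = -5 + 4*(-12) = -5 - 48 = -53)
A(l) = -3 (A(l) = -3*(l + l)/(l + l) = -3*2*l/(2*l) = -3*2*l*1/(2*l) = -3*1 = -3)
(A(3) - 15)*(b(4, -4) + 7) = (-3 - 15)*(-53 + 7) = -18*(-46) = 828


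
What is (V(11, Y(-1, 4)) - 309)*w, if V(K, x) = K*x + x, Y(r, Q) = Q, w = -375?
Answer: 97875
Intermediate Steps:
V(K, x) = x + K*x
(V(11, Y(-1, 4)) - 309)*w = (4*(1 + 11) - 309)*(-375) = (4*12 - 309)*(-375) = (48 - 309)*(-375) = -261*(-375) = 97875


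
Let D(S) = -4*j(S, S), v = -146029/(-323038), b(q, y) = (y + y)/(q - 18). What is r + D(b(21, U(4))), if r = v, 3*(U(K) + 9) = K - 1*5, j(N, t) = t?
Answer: 73674773/2907342 ≈ 25.341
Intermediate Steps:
U(K) = -32/3 + K/3 (U(K) = -9 + (K - 1*5)/3 = -9 + (K - 5)/3 = -9 + (-5 + K)/3 = -9 + (-5/3 + K/3) = -32/3 + K/3)
b(q, y) = 2*y/(-18 + q) (b(q, y) = (2*y)/(-18 + q) = 2*y/(-18 + q))
v = 146029/323038 (v = -146029*(-1/323038) = 146029/323038 ≈ 0.45205)
r = 146029/323038 ≈ 0.45205
D(S) = -4*S
r + D(b(21, U(4))) = 146029/323038 - 8*(-32/3 + (⅓)*4)/(-18 + 21) = 146029/323038 - 8*(-32/3 + 4/3)/3 = 146029/323038 - 8*(-28)/(3*3) = 146029/323038 - 4*(-56/9) = 146029/323038 + 224/9 = 73674773/2907342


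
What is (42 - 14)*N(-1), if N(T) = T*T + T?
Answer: 0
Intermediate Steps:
N(T) = T + T**2 (N(T) = T**2 + T = T + T**2)
(42 - 14)*N(-1) = (42 - 14)*(-(1 - 1)) = 28*(-1*0) = 28*0 = 0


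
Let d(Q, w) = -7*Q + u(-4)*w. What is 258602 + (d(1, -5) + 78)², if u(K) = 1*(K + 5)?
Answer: 262958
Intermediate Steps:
u(K) = 5 + K (u(K) = 1*(5 + K) = 5 + K)
d(Q, w) = w - 7*Q (d(Q, w) = -7*Q + (5 - 4)*w = -7*Q + 1*w = -7*Q + w = w - 7*Q)
258602 + (d(1, -5) + 78)² = 258602 + ((-5 - 7*1) + 78)² = 258602 + ((-5 - 7) + 78)² = 258602 + (-12 + 78)² = 258602 + 66² = 258602 + 4356 = 262958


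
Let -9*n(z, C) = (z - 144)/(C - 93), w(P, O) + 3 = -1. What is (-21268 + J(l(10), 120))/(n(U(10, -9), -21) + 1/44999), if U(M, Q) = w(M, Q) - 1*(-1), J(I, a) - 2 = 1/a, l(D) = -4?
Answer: 6545526775617/44092180 ≈ 1.4845e+5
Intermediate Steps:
w(P, O) = -4 (w(P, O) = -3 - 1 = -4)
J(I, a) = 2 + 1/a
U(M, Q) = -3 (U(M, Q) = -4 - 1*(-1) = -4 + 1 = -3)
n(z, C) = -(-144 + z)/(9*(-93 + C)) (n(z, C) = -(z - 144)/(9*(C - 93)) = -(-144 + z)/(9*(-93 + C)))
(-21268 + J(l(10), 120))/(n(U(10, -9), -21) + 1/44999) = (-21268 + (2 + 1/120))/((144 - 1*(-3))/(9*(-93 - 21)) + 1/44999) = (-21268 + (2 + 1/120))/((⅑)*(144 + 3)/(-114) + 1/44999) = (-21268 + 241/120)/((⅑)*(-1/114)*147 + 1/44999) = -2551919/(120*(-49/342 + 1/44999)) = -2551919/(120*(-2204609/15389658)) = -2551919/120*(-15389658/2204609) = 6545526775617/44092180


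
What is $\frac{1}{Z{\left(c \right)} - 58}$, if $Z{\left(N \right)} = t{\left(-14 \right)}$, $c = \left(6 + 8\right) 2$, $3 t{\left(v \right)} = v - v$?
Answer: $- \frac{1}{58} \approx -0.017241$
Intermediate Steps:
$t{\left(v \right)} = 0$ ($t{\left(v \right)} = \frac{v - v}{3} = \frac{1}{3} \cdot 0 = 0$)
$c = 28$ ($c = 14 \cdot 2 = 28$)
$Z{\left(N \right)} = 0$
$\frac{1}{Z{\left(c \right)} - 58} = \frac{1}{0 - 58} = \frac{1}{-58} = - \frac{1}{58}$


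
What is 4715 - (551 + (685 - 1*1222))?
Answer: 4701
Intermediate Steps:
4715 - (551 + (685 - 1*1222)) = 4715 - (551 + (685 - 1222)) = 4715 - (551 - 537) = 4715 - 1*14 = 4715 - 14 = 4701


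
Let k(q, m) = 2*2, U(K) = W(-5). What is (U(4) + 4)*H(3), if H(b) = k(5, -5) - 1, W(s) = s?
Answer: -3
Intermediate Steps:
U(K) = -5
k(q, m) = 4
H(b) = 3 (H(b) = 4 - 1 = 3)
(U(4) + 4)*H(3) = (-5 + 4)*3 = -1*3 = -3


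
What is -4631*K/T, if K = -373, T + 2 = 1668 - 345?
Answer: 1727363/1321 ≈ 1307.6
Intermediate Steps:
T = 1321 (T = -2 + (1668 - 345) = -2 + 1323 = 1321)
-4631*K/T = -4631/(1321/(-373)) = -4631/(1321*(-1/373)) = -4631/(-1321/373) = -4631*(-373/1321) = 1727363/1321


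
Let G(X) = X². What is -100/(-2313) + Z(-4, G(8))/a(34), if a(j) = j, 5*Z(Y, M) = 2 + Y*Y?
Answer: 29317/196605 ≈ 0.14912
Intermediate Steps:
Z(Y, M) = ⅖ + Y²/5 (Z(Y, M) = (2 + Y*Y)/5 = (2 + Y²)/5 = ⅖ + Y²/5)
-100/(-2313) + Z(-4, G(8))/a(34) = -100/(-2313) + (⅖ + (⅕)*(-4)²)/34 = -100*(-1/2313) + (⅖ + (⅕)*16)*(1/34) = 100/2313 + (⅖ + 16/5)*(1/34) = 100/2313 + (18/5)*(1/34) = 100/2313 + 9/85 = 29317/196605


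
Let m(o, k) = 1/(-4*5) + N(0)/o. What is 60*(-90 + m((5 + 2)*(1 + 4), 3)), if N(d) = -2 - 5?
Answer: -5415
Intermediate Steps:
N(d) = -7
m(o, k) = -1/20 - 7/o (m(o, k) = 1/(-4*5) - 7/o = -¼*⅕ - 7/o = -1/20 - 7/o)
60*(-90 + m((5 + 2)*(1 + 4), 3)) = 60*(-90 + (-140 - (5 + 2)*(1 + 4))/(20*(((5 + 2)*(1 + 4))))) = 60*(-90 + (-140 - 7*5)/(20*((7*5)))) = 60*(-90 + (1/20)*(-140 - 1*35)/35) = 60*(-90 + (1/20)*(1/35)*(-140 - 35)) = 60*(-90 + (1/20)*(1/35)*(-175)) = 60*(-90 - ¼) = 60*(-361/4) = -5415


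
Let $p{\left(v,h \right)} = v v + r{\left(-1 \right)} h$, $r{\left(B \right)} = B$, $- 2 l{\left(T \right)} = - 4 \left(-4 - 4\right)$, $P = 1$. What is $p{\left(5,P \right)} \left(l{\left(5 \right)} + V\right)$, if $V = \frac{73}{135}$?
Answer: $- \frac{16696}{45} \approx -371.02$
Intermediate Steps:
$l{\left(T \right)} = -16$ ($l{\left(T \right)} = - \frac{\left(-4\right) \left(-4 - 4\right)}{2} = - \frac{\left(-4\right) \left(-8\right)}{2} = \left(- \frac{1}{2}\right) 32 = -16$)
$V = \frac{73}{135}$ ($V = 73 \cdot \frac{1}{135} = \frac{73}{135} \approx 0.54074$)
$p{\left(v,h \right)} = v^{2} - h$ ($p{\left(v,h \right)} = v v - h = v^{2} - h$)
$p{\left(5,P \right)} \left(l{\left(5 \right)} + V\right) = \left(5^{2} - 1\right) \left(-16 + \frac{73}{135}\right) = \left(25 - 1\right) \left(- \frac{2087}{135}\right) = 24 \left(- \frac{2087}{135}\right) = - \frac{16696}{45}$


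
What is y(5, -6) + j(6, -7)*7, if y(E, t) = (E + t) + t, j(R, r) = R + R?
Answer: 77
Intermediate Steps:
j(R, r) = 2*R
y(E, t) = E + 2*t
y(5, -6) + j(6, -7)*7 = (5 + 2*(-6)) + (2*6)*7 = (5 - 12) + 12*7 = -7 + 84 = 77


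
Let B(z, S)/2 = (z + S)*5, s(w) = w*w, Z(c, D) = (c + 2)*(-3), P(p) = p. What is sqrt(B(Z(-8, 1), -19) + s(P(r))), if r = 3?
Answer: I ≈ 1.0*I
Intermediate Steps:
Z(c, D) = -6 - 3*c (Z(c, D) = (2 + c)*(-3) = -6 - 3*c)
s(w) = w**2
B(z, S) = 10*S + 10*z (B(z, S) = 2*((z + S)*5) = 2*((S + z)*5) = 2*(5*S + 5*z) = 10*S + 10*z)
sqrt(B(Z(-8, 1), -19) + s(P(r))) = sqrt((10*(-19) + 10*(-6 - 3*(-8))) + 3**2) = sqrt((-190 + 10*(-6 + 24)) + 9) = sqrt((-190 + 10*18) + 9) = sqrt((-190 + 180) + 9) = sqrt(-10 + 9) = sqrt(-1) = I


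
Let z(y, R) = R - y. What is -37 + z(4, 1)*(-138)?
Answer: 377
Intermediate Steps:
-37 + z(4, 1)*(-138) = -37 + (1 - 1*4)*(-138) = -37 + (1 - 4)*(-138) = -37 - 3*(-138) = -37 + 414 = 377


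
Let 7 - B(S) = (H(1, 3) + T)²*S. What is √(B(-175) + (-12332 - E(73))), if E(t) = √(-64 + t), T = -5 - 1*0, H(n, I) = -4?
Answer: √1847 ≈ 42.977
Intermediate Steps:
T = -5 (T = -5 + 0 = -5)
B(S) = 7 - 81*S (B(S) = 7 - (-4 - 5)²*S = 7 - (-9)²*S = 7 - 81*S)
√(B(-175) + (-12332 - E(73))) = √((7 - 81*(-175)) + (-12332 - √(-64 + 73))) = √((7 + 14175) + (-12332 - √9)) = √(14182 + (-12332 - 1*3)) = √(14182 + (-12332 - 3)) = √(14182 - 12335) = √1847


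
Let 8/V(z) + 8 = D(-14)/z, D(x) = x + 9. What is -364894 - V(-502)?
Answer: -1463585818/4011 ≈ -3.6489e+5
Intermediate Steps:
D(x) = 9 + x
V(z) = 8/(-8 - 5/z) (V(z) = 8/(-8 + (9 - 14)/z) = 8/(-8 - 5/z))
-364894 - V(-502) = -364894 - (-8)*(-502)/(5 + 8*(-502)) = -364894 - (-8)*(-502)/(5 - 4016) = -364894 - (-8)*(-502)/(-4011) = -364894 - (-8)*(-502)*(-1)/4011 = -364894 - 1*(-4016/4011) = -364894 + 4016/4011 = -1463585818/4011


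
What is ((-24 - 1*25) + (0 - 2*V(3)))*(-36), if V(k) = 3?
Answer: 1980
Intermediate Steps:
((-24 - 1*25) + (0 - 2*V(3)))*(-36) = ((-24 - 1*25) + (0 - 2*3))*(-36) = ((-24 - 25) + (0 - 6))*(-36) = (-49 - 6)*(-36) = -55*(-36) = 1980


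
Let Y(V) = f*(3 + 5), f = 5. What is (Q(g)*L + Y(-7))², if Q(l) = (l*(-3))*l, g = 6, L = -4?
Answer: 222784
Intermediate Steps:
Q(l) = -3*l² (Q(l) = (-3*l)*l = -3*l²)
Y(V) = 40 (Y(V) = 5*(3 + 5) = 5*8 = 40)
(Q(g)*L + Y(-7))² = (-3*6²*(-4) + 40)² = (-3*36*(-4) + 40)² = (-108*(-4) + 40)² = (432 + 40)² = 472² = 222784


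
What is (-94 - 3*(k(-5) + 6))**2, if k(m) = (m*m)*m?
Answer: 69169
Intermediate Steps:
k(m) = m**3 (k(m) = m**2*m = m**3)
(-94 - 3*(k(-5) + 6))**2 = (-94 - 3*((-5)**3 + 6))**2 = (-94 - 3*(-125 + 6))**2 = (-94 - 3*(-119))**2 = (-94 + 357)**2 = 263**2 = 69169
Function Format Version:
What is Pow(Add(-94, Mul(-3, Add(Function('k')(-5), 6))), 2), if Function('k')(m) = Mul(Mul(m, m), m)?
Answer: 69169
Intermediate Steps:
Function('k')(m) = Pow(m, 3) (Function('k')(m) = Mul(Pow(m, 2), m) = Pow(m, 3))
Pow(Add(-94, Mul(-3, Add(Function('k')(-5), 6))), 2) = Pow(Add(-94, Mul(-3, Add(Pow(-5, 3), 6))), 2) = Pow(Add(-94, Mul(-3, Add(-125, 6))), 2) = Pow(Add(-94, Mul(-3, -119)), 2) = Pow(Add(-94, 357), 2) = Pow(263, 2) = 69169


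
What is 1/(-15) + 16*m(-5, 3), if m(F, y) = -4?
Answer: -961/15 ≈ -64.067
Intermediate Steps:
1/(-15) + 16*m(-5, 3) = 1/(-15) + 16*(-4) = -1/15 - 64 = -961/15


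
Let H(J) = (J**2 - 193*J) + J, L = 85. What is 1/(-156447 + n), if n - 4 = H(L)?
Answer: -1/165538 ≈ -6.0409e-6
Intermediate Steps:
H(J) = J**2 - 192*J
n = -9091 (n = 4 + 85*(-192 + 85) = 4 + 85*(-107) = 4 - 9095 = -9091)
1/(-156447 + n) = 1/(-156447 - 9091) = 1/(-165538) = -1/165538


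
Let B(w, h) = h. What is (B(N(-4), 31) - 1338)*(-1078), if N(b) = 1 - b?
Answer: 1408946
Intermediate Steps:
(B(N(-4), 31) - 1338)*(-1078) = (31 - 1338)*(-1078) = -1307*(-1078) = 1408946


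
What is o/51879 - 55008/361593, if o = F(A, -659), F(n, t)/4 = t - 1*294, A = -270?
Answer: -470239172/2084342583 ≈ -0.22561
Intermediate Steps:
F(n, t) = -1176 + 4*t (F(n, t) = 4*(t - 1*294) = 4*(t - 294) = 4*(-294 + t) = -1176 + 4*t)
o = -3812 (o = -1176 + 4*(-659) = -1176 - 2636 = -3812)
o/51879 - 55008/361593 = -3812/51879 - 55008/361593 = -3812*1/51879 - 55008*1/361593 = -3812/51879 - 6112/40177 = -470239172/2084342583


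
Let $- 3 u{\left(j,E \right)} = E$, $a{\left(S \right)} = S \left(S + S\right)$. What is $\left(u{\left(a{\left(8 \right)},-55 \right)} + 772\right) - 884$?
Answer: $- \frac{281}{3} \approx -93.667$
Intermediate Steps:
$a{\left(S \right)} = 2 S^{2}$ ($a{\left(S \right)} = S 2 S = 2 S^{2}$)
$u{\left(j,E \right)} = - \frac{E}{3}$
$\left(u{\left(a{\left(8 \right)},-55 \right)} + 772\right) - 884 = \left(\left(- \frac{1}{3}\right) \left(-55\right) + 772\right) - 884 = \left(\frac{55}{3} + 772\right) - 884 = \frac{2371}{3} - 884 = - \frac{281}{3}$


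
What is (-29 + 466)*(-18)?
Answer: -7866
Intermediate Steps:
(-29 + 466)*(-18) = 437*(-18) = -7866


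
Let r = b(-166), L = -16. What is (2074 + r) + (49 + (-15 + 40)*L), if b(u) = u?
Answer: 1557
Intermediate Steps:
r = -166
(2074 + r) + (49 + (-15 + 40)*L) = (2074 - 166) + (49 + (-15 + 40)*(-16)) = 1908 + (49 + 25*(-16)) = 1908 + (49 - 400) = 1908 - 351 = 1557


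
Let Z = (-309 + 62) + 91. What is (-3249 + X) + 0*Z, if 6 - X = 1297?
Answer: -4540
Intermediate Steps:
X = -1291 (X = 6 - 1*1297 = 6 - 1297 = -1291)
Z = -156 (Z = -247 + 91 = -156)
(-3249 + X) + 0*Z = (-3249 - 1291) + 0*(-156) = -4540 + 0 = -4540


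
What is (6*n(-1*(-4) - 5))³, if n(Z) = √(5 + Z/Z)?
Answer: 1296*√6 ≈ 3174.5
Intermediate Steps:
n(Z) = √6 (n(Z) = √(5 + 1) = √6)
(6*n(-1*(-4) - 5))³ = (6*√6)³ = 1296*√6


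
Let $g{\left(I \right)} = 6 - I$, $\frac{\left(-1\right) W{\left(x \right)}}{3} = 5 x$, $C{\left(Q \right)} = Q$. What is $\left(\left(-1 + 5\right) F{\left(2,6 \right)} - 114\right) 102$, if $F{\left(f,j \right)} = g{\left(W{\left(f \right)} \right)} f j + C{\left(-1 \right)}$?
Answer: $164220$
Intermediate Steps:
$W{\left(x \right)} = - 15 x$ ($W{\left(x \right)} = - 3 \cdot 5 x = - 15 x$)
$F{\left(f,j \right)} = -1 + f j \left(6 + 15 f\right)$ ($F{\left(f,j \right)} = \left(6 - - 15 f\right) f j - 1 = \left(6 + 15 f\right) f j - 1 = f \left(6 + 15 f\right) j - 1 = f j \left(6 + 15 f\right) - 1 = -1 + f j \left(6 + 15 f\right)$)
$\left(\left(-1 + 5\right) F{\left(2,6 \right)} - 114\right) 102 = \left(\left(-1 + 5\right) \left(-1 + 3 \cdot 2 \cdot 6 \left(2 + 5 \cdot 2\right)\right) - 114\right) 102 = \left(4 \left(-1 + 3 \cdot 2 \cdot 6 \left(2 + 10\right)\right) - 114\right) 102 = \left(4 \left(-1 + 3 \cdot 2 \cdot 6 \cdot 12\right) - 114\right) 102 = \left(4 \left(-1 + 432\right) - 114\right) 102 = \left(4 \cdot 431 - 114\right) 102 = \left(1724 - 114\right) 102 = 1610 \cdot 102 = 164220$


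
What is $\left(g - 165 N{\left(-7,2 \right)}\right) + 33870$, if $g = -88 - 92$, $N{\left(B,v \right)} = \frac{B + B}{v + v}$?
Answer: $\frac{68535}{2} \approx 34268.0$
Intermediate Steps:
$N{\left(B,v \right)} = \frac{B}{v}$ ($N{\left(B,v \right)} = \frac{2 B}{2 v} = 2 B \frac{1}{2 v} = \frac{B}{v}$)
$g = -180$ ($g = -88 - 92 = -180$)
$\left(g - 165 N{\left(-7,2 \right)}\right) + 33870 = \left(-180 - 165 \left(- \frac{7}{2}\right)\right) + 33870 = \left(-180 - 165 \left(\left(-7\right) \frac{1}{2}\right)\right) + 33870 = \left(-180 - - \frac{1155}{2}\right) + 33870 = \left(-180 + \frac{1155}{2}\right) + 33870 = \frac{795}{2} + 33870 = \frac{68535}{2}$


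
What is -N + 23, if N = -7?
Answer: 30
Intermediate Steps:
-N + 23 = -1*(-7) + 23 = 7 + 23 = 30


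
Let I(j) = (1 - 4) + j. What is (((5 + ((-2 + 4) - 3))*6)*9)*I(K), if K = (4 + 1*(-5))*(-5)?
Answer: 432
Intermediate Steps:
K = 5 (K = (4 - 5)*(-5) = -1*(-5) = 5)
I(j) = -3 + j
(((5 + ((-2 + 4) - 3))*6)*9)*I(K) = (((5 + ((-2 + 4) - 3))*6)*9)*(-3 + 5) = (((5 + (2 - 3))*6)*9)*2 = (((5 - 1)*6)*9)*2 = ((4*6)*9)*2 = (24*9)*2 = 216*2 = 432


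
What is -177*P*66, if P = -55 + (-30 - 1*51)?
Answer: 1588752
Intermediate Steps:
P = -136 (P = -55 + (-30 - 51) = -55 - 81 = -136)
-177*P*66 = -177*(-136)*66 = 24072*66 = 1588752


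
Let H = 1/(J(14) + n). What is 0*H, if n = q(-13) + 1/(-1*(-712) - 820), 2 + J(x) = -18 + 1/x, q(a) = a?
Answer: 0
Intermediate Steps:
J(x) = -20 + 1/x (J(x) = -2 + (-18 + 1/x) = -20 + 1/x)
n = -1405/108 (n = -13 + 1/(-1*(-712) - 820) = -13 + 1/(712 - 820) = -13 + 1/(-108) = -13 - 1/108 = -1405/108 ≈ -13.009)
H = -756/24901 (H = 1/((-20 + 1/14) - 1405/108) = 1/(-279/14 - 1405/108) = 1/(-24901/756) = -756/24901 ≈ -0.030360)
0*H = 0*(-756/24901) = 0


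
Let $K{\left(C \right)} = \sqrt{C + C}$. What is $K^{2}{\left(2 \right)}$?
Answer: $4$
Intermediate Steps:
$K{\left(C \right)} = \sqrt{2} \sqrt{C}$ ($K{\left(C \right)} = \sqrt{2 C} = \sqrt{2} \sqrt{C}$)
$K^{2}{\left(2 \right)} = \left(\sqrt{2} \sqrt{2}\right)^{2} = 2^{2} = 4$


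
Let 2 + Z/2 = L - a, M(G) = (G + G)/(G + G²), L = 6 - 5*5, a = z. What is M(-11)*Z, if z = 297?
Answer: 636/5 ≈ 127.20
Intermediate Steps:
a = 297
L = -19 (L = 6 - 25 = -19)
M(G) = 2*G/(G + G²) (M(G) = (2*G)/(G + G²) = 2*G/(G + G²))
Z = -636 (Z = -4 + 2*(-19 - 1*297) = -4 + 2*(-19 - 297) = -4 + 2*(-316) = -4 - 632 = -636)
M(-11)*Z = (2/(1 - 11))*(-636) = (2/(-10))*(-636) = (2*(-⅒))*(-636) = -⅕*(-636) = 636/5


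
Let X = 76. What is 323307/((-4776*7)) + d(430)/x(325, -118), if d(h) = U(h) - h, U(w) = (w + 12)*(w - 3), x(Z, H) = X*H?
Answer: -383116521/12492424 ≈ -30.668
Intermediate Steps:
x(Z, H) = 76*H
U(w) = (-3 + w)*(12 + w) (U(w) = (12 + w)*(-3 + w) = (-3 + w)*(12 + w))
d(h) = -36 + h² + 8*h (d(h) = (-36 + h² + 9*h) - h = -36 + h² + 8*h)
323307/((-4776*7)) + d(430)/x(325, -118) = 323307/((-4776*7)) + (-36 + 430² + 8*430)/((76*(-118))) = 323307/(-33432) + (-36 + 184900 + 3440)/(-8968) = 323307*(-1/33432) + 188304*(-1/8968) = -107769/11144 - 23538/1121 = -383116521/12492424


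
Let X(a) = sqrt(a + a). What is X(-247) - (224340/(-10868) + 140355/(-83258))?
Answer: 265835235/11905894 + I*sqrt(494) ≈ 22.328 + 22.226*I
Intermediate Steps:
X(a) = sqrt(2)*sqrt(a) (X(a) = sqrt(2*a) = sqrt(2)*sqrt(a))
X(-247) - (224340/(-10868) + 140355/(-83258)) = sqrt(2)*sqrt(-247) - (224340/(-10868) + 140355/(-83258)) = sqrt(2)*(I*sqrt(247)) - (224340*(-1/10868) + 140355*(-1/83258)) = I*sqrt(494) - (-56085/2717 - 140355/83258) = I*sqrt(494) - 1*(-265835235/11905894) = I*sqrt(494) + 265835235/11905894 = 265835235/11905894 + I*sqrt(494)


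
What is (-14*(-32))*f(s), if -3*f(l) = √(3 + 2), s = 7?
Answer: -448*√5/3 ≈ -333.92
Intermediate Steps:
f(l) = -√5/3 (f(l) = -√(3 + 2)/3 = -√5/3)
(-14*(-32))*f(s) = (-14*(-32))*(-√5/3) = 448*(-√5/3) = -448*√5/3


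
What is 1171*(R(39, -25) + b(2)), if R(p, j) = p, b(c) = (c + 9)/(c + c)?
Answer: 195557/4 ≈ 48889.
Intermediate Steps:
b(c) = (9 + c)/(2*c) (b(c) = (9 + c)/((2*c)) = (9 + c)*(1/(2*c)) = (9 + c)/(2*c))
1171*(R(39, -25) + b(2)) = 1171*(39 + (1/2)*(9 + 2)/2) = 1171*(39 + (1/2)*(1/2)*11) = 1171*(39 + 11/4) = 1171*(167/4) = 195557/4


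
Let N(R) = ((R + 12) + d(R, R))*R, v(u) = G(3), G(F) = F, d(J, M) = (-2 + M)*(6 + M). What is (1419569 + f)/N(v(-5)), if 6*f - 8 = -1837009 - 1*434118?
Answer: 6246295/432 ≈ 14459.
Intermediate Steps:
v(u) = 3
f = -2271119/6 (f = 4/3 + (-1837009 - 1*434118)/6 = 4/3 + (-1837009 - 434118)/6 = 4/3 + (1/6)*(-2271127) = 4/3 - 2271127/6 = -2271119/6 ≈ -3.7852e+5)
N(R) = R*(R**2 + 5*R) (N(R) = ((R + 12) + (-12 + R**2 + 4*R))*R = ((12 + R) + (-12 + R**2 + 4*R))*R = (R**2 + 5*R)*R = R*(R**2 + 5*R))
(1419569 + f)/N(v(-5)) = (1419569 - 2271119/6)/((3**2*(5 + 3))) = 6246295/(6*((9*8))) = (6246295/6)/72 = (6246295/6)*(1/72) = 6246295/432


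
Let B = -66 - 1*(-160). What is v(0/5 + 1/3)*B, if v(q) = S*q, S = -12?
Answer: -376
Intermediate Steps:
v(q) = -12*q
B = 94 (B = -66 + 160 = 94)
v(0/5 + 1/3)*B = -12*(0/5 + 1/3)*94 = -12*(0*(⅕) + 1*(⅓))*94 = -12*(0 + ⅓)*94 = -12*⅓*94 = -4*94 = -376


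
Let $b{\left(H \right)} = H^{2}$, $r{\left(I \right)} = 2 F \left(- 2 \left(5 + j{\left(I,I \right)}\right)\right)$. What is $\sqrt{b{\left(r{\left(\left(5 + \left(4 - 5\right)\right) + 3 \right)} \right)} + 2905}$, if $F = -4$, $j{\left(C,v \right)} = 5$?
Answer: $\sqrt{28505} \approx 168.83$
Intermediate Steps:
$r{\left(I \right)} = 160$ ($r{\left(I \right)} = 2 \left(-4\right) \left(- 2 \left(5 + 5\right)\right) = - 8 \left(\left(-2\right) 10\right) = \left(-8\right) \left(-20\right) = 160$)
$\sqrt{b{\left(r{\left(\left(5 + \left(4 - 5\right)\right) + 3 \right)} \right)} + 2905} = \sqrt{160^{2} + 2905} = \sqrt{25600 + 2905} = \sqrt{28505}$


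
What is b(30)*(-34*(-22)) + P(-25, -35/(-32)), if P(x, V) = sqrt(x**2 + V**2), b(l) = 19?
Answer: 14212 + 5*sqrt(25649)/32 ≈ 14237.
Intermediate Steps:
P(x, V) = sqrt(V**2 + x**2)
b(30)*(-34*(-22)) + P(-25, -35/(-32)) = 19*(-34*(-22)) + sqrt((-35/(-32))**2 + (-25)**2) = 19*748 + sqrt((-35*(-1/32))**2 + 625) = 14212 + sqrt((35/32)**2 + 625) = 14212 + sqrt(1225/1024 + 625) = 14212 + sqrt(641225/1024) = 14212 + 5*sqrt(25649)/32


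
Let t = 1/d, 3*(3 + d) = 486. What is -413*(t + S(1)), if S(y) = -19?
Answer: 1247260/159 ≈ 7844.4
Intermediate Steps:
d = 159 (d = -3 + (1/3)*486 = -3 + 162 = 159)
t = 1/159 ≈ 0.0062893
-413*(t + S(1)) = -413*(1/159 - 19) = -413*(-3020/159) = 1247260/159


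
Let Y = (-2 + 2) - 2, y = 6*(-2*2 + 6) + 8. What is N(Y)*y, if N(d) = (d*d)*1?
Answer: 80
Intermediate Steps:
y = 20 (y = 6*(-4 + 6) + 8 = 6*2 + 8 = 12 + 8 = 20)
Y = -2 (Y = 0 - 2 = -2)
N(d) = d² (N(d) = d²*1 = d²)
N(Y)*y = (-2)²*20 = 4*20 = 80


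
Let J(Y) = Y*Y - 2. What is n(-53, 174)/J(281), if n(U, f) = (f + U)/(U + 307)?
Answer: 121/20055586 ≈ 6.0332e-6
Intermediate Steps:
n(U, f) = (U + f)/(307 + U)
J(Y) = -2 + Y² (J(Y) = Y² - 2 = -2 + Y²)
n(-53, 174)/J(281) = ((-53 + 174)/(307 - 53))/(-2 + 281²) = (121/254)/(-2 + 78961) = ((1/254)*121)/78959 = (121/254)*(1/78959) = 121/20055586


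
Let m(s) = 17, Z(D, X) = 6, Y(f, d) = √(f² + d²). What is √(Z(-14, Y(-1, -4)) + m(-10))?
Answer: √23 ≈ 4.7958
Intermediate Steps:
Y(f, d) = √(d² + f²)
√(Z(-14, Y(-1, -4)) + m(-10)) = √(6 + 17) = √23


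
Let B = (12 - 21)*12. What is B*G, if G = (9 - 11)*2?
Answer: 432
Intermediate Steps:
G = -4 (G = -2*2 = -4)
B = -108 (B = -9*12 = -108)
B*G = -108*(-4) = 432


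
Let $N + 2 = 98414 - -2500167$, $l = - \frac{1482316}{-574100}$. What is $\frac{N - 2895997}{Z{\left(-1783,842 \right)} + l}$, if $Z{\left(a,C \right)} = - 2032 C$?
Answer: $\frac{42686918450}{245562867021} \approx 0.17383$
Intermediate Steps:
$l = \frac{370579}{143525}$ ($l = \left(-1482316\right) \left(- \frac{1}{574100}\right) = \frac{370579}{143525} \approx 2.582$)
$N = 2598579$ ($N = -2 + \left(98414 - -2500167\right) = -2 + \left(98414 + 2500167\right) = -2 + 2598581 = 2598579$)
$\frac{N - 2895997}{Z{\left(-1783,842 \right)} + l} = \frac{2598579 - 2895997}{\left(-2032\right) 842 + \frac{370579}{143525}} = - \frac{297418}{-1710944 + \frac{370579}{143525}} = - \frac{297418}{- \frac{245562867021}{143525}} = \left(-297418\right) \left(- \frac{143525}{245562867021}\right) = \frac{42686918450}{245562867021}$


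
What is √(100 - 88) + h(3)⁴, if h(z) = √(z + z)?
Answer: 36 + 2*√3 ≈ 39.464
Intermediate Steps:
h(z) = √2*√z (h(z) = √(2*z) = √2*√z)
√(100 - 88) + h(3)⁴ = √(100 - 88) + (√2*√3)⁴ = √12 + (√6)⁴ = 2*√3 + 36 = 36 + 2*√3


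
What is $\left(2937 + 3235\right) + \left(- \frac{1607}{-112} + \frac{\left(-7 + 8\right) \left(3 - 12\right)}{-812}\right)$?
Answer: $\frac{20093295}{3248} \approx 6186.4$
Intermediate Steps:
$\left(2937 + 3235\right) + \left(- \frac{1607}{-112} + \frac{\left(-7 + 8\right) \left(3 - 12\right)}{-812}\right) = 6172 + \left(\left(-1607\right) \left(- \frac{1}{112}\right) + 1 \left(-9\right) \left(- \frac{1}{812}\right)\right) = 6172 + \left(\frac{1607}{112} - - \frac{9}{812}\right) = 6172 + \left(\frac{1607}{112} + \frac{9}{812}\right) = 6172 + \frac{46639}{3248} = \frac{20093295}{3248}$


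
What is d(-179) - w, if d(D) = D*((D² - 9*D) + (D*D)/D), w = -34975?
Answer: -5956692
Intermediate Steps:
d(D) = D*(D² - 8*D) (d(D) = D*((D² - 9*D) + D²/D) = D*((D² - 9*D) + D) = D*(D² - 8*D))
d(-179) - w = (-179)²*(-8 - 179) - 1*(-34975) = 32041*(-187) + 34975 = -5991667 + 34975 = -5956692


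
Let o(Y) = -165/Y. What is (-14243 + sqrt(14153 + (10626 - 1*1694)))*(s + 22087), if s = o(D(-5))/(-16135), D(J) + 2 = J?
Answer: -7106163280030/22589 + 4490308890*sqrt(285)/22589 ≈ -3.1123e+8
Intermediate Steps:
D(J) = -2 + J
s = -33/22589 (s = -165/(-2 - 5)/(-16135) = -165/(-7)*(-1/16135) = -165*(-1/7)*(-1/16135) = (165/7)*(-1/16135) = -33/22589 ≈ -0.0014609)
(-14243 + sqrt(14153 + (10626 - 1*1694)))*(s + 22087) = (-14243 + sqrt(14153 + (10626 - 1*1694)))*(-33/22589 + 22087) = (-14243 + sqrt(14153 + (10626 - 1694)))*(498923210/22589) = (-14243 + sqrt(14153 + 8932))*(498923210/22589) = (-14243 + sqrt(23085))*(498923210/22589) = (-14243 + 9*sqrt(285))*(498923210/22589) = -7106163280030/22589 + 4490308890*sqrt(285)/22589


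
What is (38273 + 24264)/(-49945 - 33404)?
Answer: -62537/83349 ≈ -0.75030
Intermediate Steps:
(38273 + 24264)/(-49945 - 33404) = 62537/(-83349) = 62537*(-1/83349) = -62537/83349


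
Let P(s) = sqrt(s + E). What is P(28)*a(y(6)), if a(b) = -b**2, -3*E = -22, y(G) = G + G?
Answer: -48*sqrt(318) ≈ -855.96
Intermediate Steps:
y(G) = 2*G
E = 22/3 (E = -1/3*(-22) = 22/3 ≈ 7.3333)
P(s) = sqrt(22/3 + s) (P(s) = sqrt(s + 22/3) = sqrt(22/3 + s))
P(28)*a(y(6)) = (sqrt(66 + 9*28)/3)*(-(2*6)**2) = (sqrt(66 + 252)/3)*(-1*12**2) = (sqrt(318)/3)*(-1*144) = (sqrt(318)/3)*(-144) = -48*sqrt(318)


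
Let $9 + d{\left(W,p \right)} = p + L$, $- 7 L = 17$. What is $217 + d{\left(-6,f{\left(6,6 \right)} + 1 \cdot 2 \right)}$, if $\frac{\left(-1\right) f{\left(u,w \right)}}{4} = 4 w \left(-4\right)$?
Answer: $\frac{4141}{7} \approx 591.57$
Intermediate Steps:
$f{\left(u,w \right)} = 64 w$ ($f{\left(u,w \right)} = - 4 \cdot 4 w \left(-4\right) = - 4 \left(- 16 w\right) = 64 w$)
$L = - \frac{17}{7}$ ($L = \left(- \frac{1}{7}\right) 17 = - \frac{17}{7} \approx -2.4286$)
$d{\left(W,p \right)} = - \frac{80}{7} + p$ ($d{\left(W,p \right)} = -9 + \left(p - \frac{17}{7}\right) = -9 + \left(- \frac{17}{7} + p\right) = - \frac{80}{7} + p$)
$217 + d{\left(-6,f{\left(6,6 \right)} + 1 \cdot 2 \right)} = 217 + \left(- \frac{80}{7} + \left(64 \cdot 6 + 1 \cdot 2\right)\right) = 217 + \left(- \frac{80}{7} + \left(384 + 2\right)\right) = 217 + \left(- \frac{80}{7} + 386\right) = 217 + \frac{2622}{7} = \frac{4141}{7}$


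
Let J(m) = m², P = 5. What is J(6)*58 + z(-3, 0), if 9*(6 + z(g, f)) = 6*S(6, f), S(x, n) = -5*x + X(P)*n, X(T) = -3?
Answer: 2062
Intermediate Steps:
S(x, n) = -5*x - 3*n
z(g, f) = -26 - 2*f (z(g, f) = -6 + (6*(-5*6 - 3*f))/9 = -6 + (6*(-30 - 3*f))/9 = -6 + (-180 - 18*f)/9 = -6 + (-20 - 2*f) = -26 - 2*f)
J(6)*58 + z(-3, 0) = 6²*58 + (-26 - 2*0) = 36*58 + (-26 + 0) = 2088 - 26 = 2062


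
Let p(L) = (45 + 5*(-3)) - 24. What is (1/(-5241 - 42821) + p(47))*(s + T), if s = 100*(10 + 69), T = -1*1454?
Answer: 929419733/24031 ≈ 38676.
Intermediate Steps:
T = -1454
s = 7900 (s = 100*79 = 7900)
p(L) = 6 (p(L) = (45 - 15) - 24 = 30 - 24 = 6)
(1/(-5241 - 42821) + p(47))*(s + T) = (1/(-5241 - 42821) + 6)*(7900 - 1454) = (1/(-48062) + 6)*6446 = (-1/48062 + 6)*6446 = (288371/48062)*6446 = 929419733/24031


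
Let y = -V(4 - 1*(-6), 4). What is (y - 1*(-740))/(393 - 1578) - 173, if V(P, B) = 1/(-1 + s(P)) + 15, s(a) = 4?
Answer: -617189/3555 ≈ -173.61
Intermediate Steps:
V(P, B) = 46/3 (V(P, B) = 1/(-1 + 4) + 15 = 1/3 + 15 = 46/3)
y = -46/3 (y = -1*46/3 = -46/3 ≈ -15.333)
(y - 1*(-740))/(393 - 1578) - 173 = (-46/3 - 1*(-740))/(393 - 1578) - 173 = (-46/3 + 740)/(-1185) - 173 = (2174/3)*(-1/1185) - 173 = -2174/3555 - 173 = -617189/3555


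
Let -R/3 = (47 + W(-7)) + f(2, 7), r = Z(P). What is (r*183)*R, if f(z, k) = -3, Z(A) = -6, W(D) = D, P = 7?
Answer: 121878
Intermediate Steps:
r = -6
R = -111 (R = -3*((47 - 7) - 3) = -3*(40 - 3) = -3*37 = -111)
(r*183)*R = -6*183*(-111) = -1098*(-111) = 121878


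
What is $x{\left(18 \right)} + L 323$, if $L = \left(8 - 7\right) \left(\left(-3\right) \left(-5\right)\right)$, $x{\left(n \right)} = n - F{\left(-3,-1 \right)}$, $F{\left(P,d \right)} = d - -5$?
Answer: $4859$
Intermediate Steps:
$F{\left(P,d \right)} = 5 + d$ ($F{\left(P,d \right)} = d + 5 = 5 + d$)
$x{\left(n \right)} = -4 + n$ ($x{\left(n \right)} = n - \left(5 - 1\right) = n - 4 = -4 + n$)
$L = 15$ ($L = 1 \cdot 15 = 15$)
$x{\left(18 \right)} + L 323 = \left(-4 + 18\right) + 15 \cdot 323 = 14 + 4845 = 4859$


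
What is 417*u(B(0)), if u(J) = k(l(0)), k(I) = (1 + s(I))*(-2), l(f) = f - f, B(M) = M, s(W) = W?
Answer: -834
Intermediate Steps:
l(f) = 0
k(I) = -2 - 2*I (k(I) = (1 + I)*(-2) = -2 - 2*I)
u(J) = -2 (u(J) = -2 - 2*0 = -2 + 0 = -2)
417*u(B(0)) = 417*(-2) = -834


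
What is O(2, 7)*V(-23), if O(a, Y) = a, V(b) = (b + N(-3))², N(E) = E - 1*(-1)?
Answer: 1250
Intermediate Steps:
N(E) = 1 + E (N(E) = E + 1 = 1 + E)
V(b) = (-2 + b)² (V(b) = (b + (1 - 3))² = (b - 2)² = (-2 + b)²)
O(2, 7)*V(-23) = 2*(-2 - 23)² = 2*(-25)² = 2*625 = 1250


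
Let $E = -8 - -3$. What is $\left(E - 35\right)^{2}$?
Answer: $1600$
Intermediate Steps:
$E = -5$ ($E = -8 + 3 = -5$)
$\left(E - 35\right)^{2} = \left(-5 - 35\right)^{2} = \left(-40\right)^{2} = 1600$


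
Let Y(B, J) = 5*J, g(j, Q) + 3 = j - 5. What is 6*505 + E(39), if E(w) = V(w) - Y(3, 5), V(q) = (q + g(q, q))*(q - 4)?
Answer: 5455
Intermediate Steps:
g(j, Q) = -8 + j (g(j, Q) = -3 + (j - 5) = -3 + (-5 + j) = -8 + j)
V(q) = (-8 + 2*q)*(-4 + q) (V(q) = (q + (-8 + q))*(q - 4) = (-8 + 2*q)*(-4 + q))
E(w) = 7 - 16*w + 2*w**2 (E(w) = (32 - 16*w + 2*w**2) - 5*5 = (32 - 16*w + 2*w**2) - 1*25 = (32 - 16*w + 2*w**2) - 25 = 7 - 16*w + 2*w**2)
6*505 + E(39) = 6*505 + (7 - 16*39 + 2*39**2) = 3030 + (7 - 624 + 2*1521) = 3030 + (7 - 624 + 3042) = 3030 + 2425 = 5455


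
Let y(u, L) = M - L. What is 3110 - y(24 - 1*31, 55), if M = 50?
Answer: 3115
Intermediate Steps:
y(u, L) = 50 - L
3110 - y(24 - 1*31, 55) = 3110 - (50 - 1*55) = 3110 - (50 - 55) = 3110 - 1*(-5) = 3110 + 5 = 3115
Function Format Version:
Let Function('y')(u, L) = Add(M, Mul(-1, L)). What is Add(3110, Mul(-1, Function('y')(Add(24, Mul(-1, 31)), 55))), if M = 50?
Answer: 3115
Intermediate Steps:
Function('y')(u, L) = Add(50, Mul(-1, L))
Add(3110, Mul(-1, Function('y')(Add(24, Mul(-1, 31)), 55))) = Add(3110, Mul(-1, Add(50, Mul(-1, 55)))) = Add(3110, Mul(-1, Add(50, -55))) = Add(3110, Mul(-1, -5)) = Add(3110, 5) = 3115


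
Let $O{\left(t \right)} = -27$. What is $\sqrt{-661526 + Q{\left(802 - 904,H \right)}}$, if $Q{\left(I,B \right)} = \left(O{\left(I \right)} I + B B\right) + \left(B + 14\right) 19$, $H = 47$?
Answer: $2 i \sqrt{163851} \approx 809.57 i$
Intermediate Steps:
$Q{\left(I,B \right)} = 266 + B^{2} - 27 I + 19 B$ ($Q{\left(I,B \right)} = \left(- 27 I + B B\right) + \left(B + 14\right) 19 = \left(- 27 I + B^{2}\right) + \left(14 + B\right) 19 = \left(B^{2} - 27 I\right) + \left(266 + 19 B\right) = 266 + B^{2} - 27 I + 19 B$)
$\sqrt{-661526 + Q{\left(802 - 904,H \right)}} = \sqrt{-661526 + \left(266 + 47^{2} - 27 \left(802 - 904\right) + 19 \cdot 47\right)} = \sqrt{-661526 + \left(266 + 2209 - -2754 + 893\right)} = \sqrt{-661526 + \left(266 + 2209 + 2754 + 893\right)} = \sqrt{-661526 + 6122} = \sqrt{-655404} = 2 i \sqrt{163851}$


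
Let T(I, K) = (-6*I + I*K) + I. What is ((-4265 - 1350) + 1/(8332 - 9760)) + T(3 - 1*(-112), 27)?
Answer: -4405381/1428 ≈ -3085.0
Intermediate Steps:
T(I, K) = -5*I + I*K
((-4265 - 1350) + 1/(8332 - 9760)) + T(3 - 1*(-112), 27) = ((-4265 - 1350) + 1/(8332 - 9760)) + (3 - 1*(-112))*(-5 + 27) = (-5615 + 1/(-1428)) + (3 + 112)*22 = (-5615 - 1/1428) + 115*22 = -8018221/1428 + 2530 = -4405381/1428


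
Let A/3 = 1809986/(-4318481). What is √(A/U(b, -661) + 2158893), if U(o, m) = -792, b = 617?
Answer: √175380383711404027756677/285019746 ≈ 1469.3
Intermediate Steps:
A = -5429958/4318481 (A = 3*(1809986/(-4318481)) = 3*(1809986*(-1/4318481)) = 3*(-1809986/4318481) = -5429958/4318481 ≈ -1.2574)
√(A/U(b, -661) + 2158893) = √(-5429958/4318481/(-792) + 2158893) = √(-5429958/4318481*(-1/792) + 2158893) = √(904993/570039492 + 2158893) = √(1230654269907349/570039492) = √175380383711404027756677/285019746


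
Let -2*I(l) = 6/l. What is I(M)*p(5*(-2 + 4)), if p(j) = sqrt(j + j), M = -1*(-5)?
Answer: -6*sqrt(5)/5 ≈ -2.6833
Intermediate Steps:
M = 5
p(j) = sqrt(2)*sqrt(j) (p(j) = sqrt(2*j) = sqrt(2)*sqrt(j))
I(l) = -3/l
I(M)*p(5*(-2 + 4)) = (-3/5)*(sqrt(2)*sqrt(5*(-2 + 4))) = (-3*1/5)*(sqrt(2)*sqrt(5*2)) = -3*sqrt(2)*sqrt(10)/5 = -6*sqrt(5)/5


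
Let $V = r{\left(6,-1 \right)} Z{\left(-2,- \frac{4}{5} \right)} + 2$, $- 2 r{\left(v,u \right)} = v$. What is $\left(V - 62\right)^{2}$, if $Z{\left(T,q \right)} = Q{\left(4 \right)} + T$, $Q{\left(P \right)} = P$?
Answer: $4356$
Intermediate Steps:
$r{\left(v,u \right)} = - \frac{v}{2}$
$Z{\left(T,q \right)} = 4 + T$
$V = -4$ ($V = \left(- \frac{1}{2}\right) 6 \left(4 - 2\right) + 2 = \left(-3\right) 2 + 2 = -6 + 2 = -4$)
$\left(V - 62\right)^{2} = \left(-4 - 62\right)^{2} = \left(-66\right)^{2} = 4356$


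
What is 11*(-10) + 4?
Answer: -106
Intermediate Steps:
11*(-10) + 4 = -110 + 4 = -106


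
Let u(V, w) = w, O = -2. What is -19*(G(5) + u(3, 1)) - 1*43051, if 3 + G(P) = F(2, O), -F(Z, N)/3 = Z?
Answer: -42899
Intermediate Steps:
F(Z, N) = -3*Z
G(P) = -9 (G(P) = -3 - 3*2 = -3 - 6 = -9)
-19*(G(5) + u(3, 1)) - 1*43051 = -19*(-9 + 1) - 1*43051 = -19*(-8) - 43051 = 152 - 43051 = -42899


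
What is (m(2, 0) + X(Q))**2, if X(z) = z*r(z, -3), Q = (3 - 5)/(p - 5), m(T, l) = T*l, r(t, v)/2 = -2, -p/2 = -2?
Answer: 64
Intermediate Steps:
p = 4 (p = -2*(-2) = 4)
r(t, v) = -4 (r(t, v) = 2*(-2) = -4)
Q = 2 (Q = (3 - 5)/(4 - 5) = -2/(-1) = -2*(-1) = 2)
X(z) = -4*z (X(z) = z*(-4) = -4*z)
(m(2, 0) + X(Q))**2 = (2*0 - 4*2)**2 = (0 - 8)**2 = (-8)**2 = 64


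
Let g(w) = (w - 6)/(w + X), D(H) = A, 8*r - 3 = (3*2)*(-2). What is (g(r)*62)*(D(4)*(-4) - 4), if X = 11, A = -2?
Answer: -14136/79 ≈ -178.94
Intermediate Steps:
r = -9/8 (r = 3/8 + ((3*2)*(-2))/8 = 3/8 + (6*(-2))/8 = 3/8 + (⅛)*(-12) = 3/8 - 3/2 = -9/8 ≈ -1.1250)
D(H) = -2
g(w) = (-6 + w)/(11 + w) (g(w) = (w - 6)/(w + 11) = (-6 + w)/(11 + w))
(g(r)*62)*(D(4)*(-4) - 4) = (((-6 - 9/8)/(11 - 9/8))*62)*(-2*(-4) - 4) = ((-57/8/(79/8))*62)*(8 - 4) = (((8/79)*(-57/8))*62)*4 = -57/79*62*4 = -3534/79*4 = -14136/79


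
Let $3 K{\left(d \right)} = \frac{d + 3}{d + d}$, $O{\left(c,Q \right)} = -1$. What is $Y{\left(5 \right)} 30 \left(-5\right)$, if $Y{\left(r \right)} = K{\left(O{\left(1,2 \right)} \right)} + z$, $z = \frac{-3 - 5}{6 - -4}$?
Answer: $170$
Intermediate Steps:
$z = - \frac{4}{5}$ ($z = - \frac{8}{6 + \left(-1 + 5\right)} = - \frac{8}{6 + 4} = - \frac{8}{10} = \left(-8\right) \frac{1}{10} = - \frac{4}{5} \approx -0.8$)
$K{\left(d \right)} = \frac{3 + d}{6 d}$ ($K{\left(d \right)} = \frac{\left(d + 3\right) \frac{1}{d + d}}{3} = \frac{\left(3 + d\right) \frac{1}{2 d}}{3} = \frac{\frac{1}{2} \frac{1}{d} \left(3 + d\right)}{3} = \frac{3 + d}{6 d}$)
$Y{\left(r \right)} = - \frac{17}{15}$ ($Y{\left(r \right)} = \frac{3 - 1}{6 \left(-1\right)} - \frac{4}{5} = \frac{1}{6} \left(-1\right) 2 - \frac{4}{5} = - \frac{1}{3} - \frac{4}{5} = - \frac{17}{15}$)
$Y{\left(5 \right)} 30 \left(-5\right) = \left(- \frac{17}{15}\right) 30 \left(-5\right) = \left(-34\right) \left(-5\right) = 170$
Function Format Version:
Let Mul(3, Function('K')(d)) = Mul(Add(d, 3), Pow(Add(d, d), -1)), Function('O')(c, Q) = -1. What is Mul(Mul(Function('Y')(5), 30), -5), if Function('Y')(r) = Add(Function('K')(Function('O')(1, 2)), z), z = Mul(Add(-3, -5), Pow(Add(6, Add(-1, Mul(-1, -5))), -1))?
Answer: 170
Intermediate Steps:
z = Rational(-4, 5) (z = Mul(-8, Pow(Add(6, Add(-1, 5)), -1)) = Mul(-8, Pow(Add(6, 4), -1)) = Mul(-8, Pow(10, -1)) = Mul(-8, Rational(1, 10)) = Rational(-4, 5) ≈ -0.80000)
Function('K')(d) = Mul(Rational(1, 6), Pow(d, -1), Add(3, d)) (Function('K')(d) = Mul(Rational(1, 3), Mul(Add(d, 3), Pow(Add(d, d), -1))) = Mul(Rational(1, 3), Mul(Add(3, d), Pow(Mul(2, d), -1))) = Mul(Rational(1, 3), Mul(Add(3, d), Mul(Rational(1, 2), Pow(d, -1)))) = Mul(Rational(1, 3), Mul(Rational(1, 2), Pow(d, -1), Add(3, d))) = Mul(Rational(1, 6), Pow(d, -1), Add(3, d)))
Function('Y')(r) = Rational(-17, 15) (Function('Y')(r) = Add(Mul(Rational(1, 6), Pow(-1, -1), Add(3, -1)), Rational(-4, 5)) = Add(Mul(Rational(1, 6), -1, 2), Rational(-4, 5)) = Add(Rational(-1, 3), Rational(-4, 5)) = Rational(-17, 15))
Mul(Mul(Function('Y')(5), 30), -5) = Mul(Mul(Rational(-17, 15), 30), -5) = Mul(-34, -5) = 170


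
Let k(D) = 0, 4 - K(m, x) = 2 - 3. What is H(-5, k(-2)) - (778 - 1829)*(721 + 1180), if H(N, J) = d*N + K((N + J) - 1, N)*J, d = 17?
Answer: 1997866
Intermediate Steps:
K(m, x) = 5 (K(m, x) = 4 - (2 - 3) = 4 - 1*(-1) = 4 + 1 = 5)
H(N, J) = 5*J + 17*N (H(N, J) = 17*N + 5*J = 5*J + 17*N)
H(-5, k(-2)) - (778 - 1829)*(721 + 1180) = (5*0 + 17*(-5)) - (778 - 1829)*(721 + 1180) = (0 - 85) - (-1051)*1901 = -85 - 1*(-1997951) = -85 + 1997951 = 1997866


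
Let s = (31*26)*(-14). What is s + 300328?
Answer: 289044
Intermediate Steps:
s = -11284 (s = 806*(-14) = -11284)
s + 300328 = -11284 + 300328 = 289044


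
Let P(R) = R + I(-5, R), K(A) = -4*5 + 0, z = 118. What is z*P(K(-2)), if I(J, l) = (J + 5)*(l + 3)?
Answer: -2360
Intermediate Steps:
I(J, l) = (3 + l)*(5 + J) (I(J, l) = (5 + J)*(3 + l) = (3 + l)*(5 + J))
K(A) = -20 (K(A) = -20 + 0 = -20)
P(R) = R (P(R) = R + (15 + 3*(-5) + 5*R - 5*R) = R + (15 - 15 + 5*R - 5*R) = R + 0 = R)
z*P(K(-2)) = 118*(-20) = -2360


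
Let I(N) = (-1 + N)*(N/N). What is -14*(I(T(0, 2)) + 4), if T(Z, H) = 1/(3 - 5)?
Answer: -35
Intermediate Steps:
T(Z, H) = -½ (T(Z, H) = 1/(-2) = -½)
I(N) = -1 + N (I(N) = (-1 + N)*1 = -1 + N)
-14*(I(T(0, 2)) + 4) = -14*((-1 - ½) + 4) = -14*(-3/2 + 4) = -14*5/2 = -35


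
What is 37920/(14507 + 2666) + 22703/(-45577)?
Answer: 1338401221/782693821 ≈ 1.7100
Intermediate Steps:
37920/(14507 + 2666) + 22703/(-45577) = 37920/17173 + 22703*(-1/45577) = 37920*(1/17173) - 22703/45577 = 37920/17173 - 22703/45577 = 1338401221/782693821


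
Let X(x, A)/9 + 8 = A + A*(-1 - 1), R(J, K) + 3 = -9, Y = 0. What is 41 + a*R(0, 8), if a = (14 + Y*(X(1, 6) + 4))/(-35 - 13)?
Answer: 89/2 ≈ 44.500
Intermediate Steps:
R(J, K) = -12 (R(J, K) = -3 - 9 = -12)
X(x, A) = -72 - 9*A (X(x, A) = -72 + 9*(A + A*(-1 - 1)) = -72 + 9*(A + A*(-2)) = -72 + 9*(A - 2*A) = -72 + 9*(-A) = -72 - 9*A)
a = -7/24 (a = (14 + 0*((-72 - 9*6) + 4))/(-35 - 13) = (14 + 0*((-72 - 54) + 4))/(-48) = (14 + 0*(-126 + 4))*(-1/48) = (14 + 0*(-122))*(-1/48) = (14 + 0)*(-1/48) = 14*(-1/48) = -7/24 ≈ -0.29167)
41 + a*R(0, 8) = 41 - 7/24*(-12) = 41 + 7/2 = 89/2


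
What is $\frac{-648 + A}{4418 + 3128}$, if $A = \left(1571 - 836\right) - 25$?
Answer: $\frac{31}{3773} \approx 0.0082163$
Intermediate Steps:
$A = 710$ ($A = 735 - 25 = 710$)
$\frac{-648 + A}{4418 + 3128} = \frac{-648 + 710}{4418 + 3128} = \frac{62}{7546} = 62 \cdot \frac{1}{7546} = \frac{31}{3773}$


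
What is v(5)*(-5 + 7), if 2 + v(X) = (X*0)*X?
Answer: -4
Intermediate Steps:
v(X) = -2 (v(X) = -2 + (X*0)*X = -2 + 0*X = -2 + 0 = -2)
v(5)*(-5 + 7) = -2*(-5 + 7) = -2*2 = -4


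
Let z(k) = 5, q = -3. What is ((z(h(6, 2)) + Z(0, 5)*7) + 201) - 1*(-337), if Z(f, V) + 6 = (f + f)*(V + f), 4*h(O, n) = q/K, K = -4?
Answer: 501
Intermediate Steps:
h(O, n) = 3/16 (h(O, n) = (-3/(-4))/4 = (-3*(-¼))/4 = (¼)*(¾) = 3/16)
Z(f, V) = -6 + 2*f*(V + f) (Z(f, V) = -6 + (f + f)*(V + f) = -6 + (2*f)*(V + f) = -6 + 2*f*(V + f))
((z(h(6, 2)) + Z(0, 5)*7) + 201) - 1*(-337) = ((5 + (-6 + 2*0² + 2*5*0)*7) + 201) - 1*(-337) = ((5 + (-6 + 2*0 + 0)*7) + 201) + 337 = ((5 + (-6 + 0 + 0)*7) + 201) + 337 = ((5 - 6*7) + 201) + 337 = ((5 - 42) + 201) + 337 = (-37 + 201) + 337 = 164 + 337 = 501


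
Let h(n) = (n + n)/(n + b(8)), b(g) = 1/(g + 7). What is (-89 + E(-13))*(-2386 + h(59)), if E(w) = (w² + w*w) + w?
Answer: -249242668/443 ≈ -5.6262e+5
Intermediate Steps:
b(g) = 1/(7 + g)
h(n) = 2*n/(1/15 + n) (h(n) = (n + n)/(n + 1/(7 + 8)) = (2*n)/(n + 1/15) = (2*n)/(1/15 + n) = 2*n/(1/15 + n))
E(w) = w + 2*w² (E(w) = (w² + w²) + w = 2*w² + w = w + 2*w²)
(-89 + E(-13))*(-2386 + h(59)) = (-89 - 13*(1 + 2*(-13)))*(-2386 + 30*59/(1 + 15*59)) = (-89 - 13*(1 - 26))*(-2386 + 30*59/(1 + 885)) = (-89 - 13*(-25))*(-2386 + 30*59/886) = (-89 + 325)*(-2386 + 30*59*(1/886)) = 236*(-2386 + 885/443) = 236*(-1056113/443) = -249242668/443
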